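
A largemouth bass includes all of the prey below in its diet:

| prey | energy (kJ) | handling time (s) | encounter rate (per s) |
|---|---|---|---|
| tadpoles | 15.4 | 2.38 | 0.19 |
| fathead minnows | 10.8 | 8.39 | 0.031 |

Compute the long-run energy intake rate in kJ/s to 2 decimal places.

1.90 kJ/s

R = (0.19×15.4 + 0.031×10.8) / (1 + 0.19×2.38 + 0.031×8.39) = 3.261/1.712 = 1.904 kJ/s.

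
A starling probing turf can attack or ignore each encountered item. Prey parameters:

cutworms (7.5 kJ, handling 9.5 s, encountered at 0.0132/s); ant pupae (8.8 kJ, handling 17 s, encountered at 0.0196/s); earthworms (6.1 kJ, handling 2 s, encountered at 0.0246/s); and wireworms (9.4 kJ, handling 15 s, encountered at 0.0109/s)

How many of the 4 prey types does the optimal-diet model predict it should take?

4

E/h in descending order: earthworms 3.05, cutworms 0.789, wireworms 0.627, ant pupae 0.518 kJ/s. The optimal diet is the largest prefix of this list for which every included type satisfies E_i/h_i > R on the types above it.
Rate on top 1: 0.143. cutworms: 0.789 > 0.143 → include.
Rate on top 2: 0.212. wireworms: 0.627 > 0.212 → include.
Rate on top 3: 0.2627. ant pupae: 0.518 > 0.2627 → include.
Optimal diet: earthworms, cutworms, wireworms, ant pupae — 4 of 4 types.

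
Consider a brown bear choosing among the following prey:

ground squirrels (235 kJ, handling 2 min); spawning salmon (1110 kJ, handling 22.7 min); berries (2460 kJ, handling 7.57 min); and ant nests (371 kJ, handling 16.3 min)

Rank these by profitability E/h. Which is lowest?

ant nests

Profitability E/h (kJ/min): ground squirrels = 235/2 = 118, spawning salmon = 1110/22.7 = 48.9, berries = 2460/7.57 = 325, ant nests = 371/16.3 = 22.8.
Ranked: berries > ground squirrels > spawning salmon > ant nests.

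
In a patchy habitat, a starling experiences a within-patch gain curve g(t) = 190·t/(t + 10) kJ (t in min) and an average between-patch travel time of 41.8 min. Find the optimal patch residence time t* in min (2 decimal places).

Maximise g(t)/(T+t): set derivative to zero → g'(t)(T+t) = g(t).
g'(t) = 190·10/(t + 10)². Setting 190·10/(t+10)² = 190t/[(t+10)(41.8+t)] gives 10(41.8+t) = t(t+10), so t² = 10×41.8 = 418.
t* = √418 = 20.45 min.

20.45 min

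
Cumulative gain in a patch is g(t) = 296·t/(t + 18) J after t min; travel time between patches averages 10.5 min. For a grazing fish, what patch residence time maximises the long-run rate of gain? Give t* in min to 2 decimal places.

Maximise g(t)/(T+t): set derivative to zero → g'(t)(T+t) = g(t).
g'(t) = 296·18/(t + 18)². Setting 296·18/(t+18)² = 296t/[(t+18)(10.5+t)] gives 18(10.5+t) = t(t+18), so t² = 18×10.5 = 189.
t* = √189 = 13.75 min.

13.75 min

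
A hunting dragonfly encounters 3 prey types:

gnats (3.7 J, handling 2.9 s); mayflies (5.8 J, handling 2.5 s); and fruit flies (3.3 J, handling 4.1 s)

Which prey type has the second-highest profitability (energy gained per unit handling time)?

gnats

Profitability E/h (J/s): gnats = 3.7/2.9 = 1.28, mayflies = 5.8/2.5 = 2.32, fruit flies = 3.3/4.1 = 0.805.
Ranked: mayflies > gnats > fruit flies.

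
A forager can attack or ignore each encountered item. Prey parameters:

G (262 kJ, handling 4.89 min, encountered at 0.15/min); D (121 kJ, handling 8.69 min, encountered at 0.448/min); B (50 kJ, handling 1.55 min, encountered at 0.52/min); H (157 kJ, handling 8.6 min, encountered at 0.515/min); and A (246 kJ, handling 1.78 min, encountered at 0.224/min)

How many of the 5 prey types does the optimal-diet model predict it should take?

2

Rank by E/h (kJ/min): A 138, G 53.6, B 32.3, H 18.3, D 13.9. Include each in turn until the next type's E/h falls below the running intake rate.
Rate on top 1: 39.4. G: 53.6 > 39.4 → include.
Rate on top 2: 44.27. B: 32.3 < 44.27 → exclude; stop.
Optimal diet: A, G — 2 of 5 types.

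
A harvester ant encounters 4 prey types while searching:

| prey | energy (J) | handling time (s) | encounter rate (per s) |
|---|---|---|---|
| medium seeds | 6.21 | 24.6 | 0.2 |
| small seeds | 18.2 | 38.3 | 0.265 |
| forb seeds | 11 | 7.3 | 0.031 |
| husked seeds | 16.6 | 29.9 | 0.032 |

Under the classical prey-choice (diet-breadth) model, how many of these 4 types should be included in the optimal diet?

3

Profitabilities (E/h, J/s): forb seeds 1.51, husked seeds 0.555, small seeds 0.475, medium seeds 0.252. Add prey in this order while the next type's profitability exceeds the intake rate on those already taken.
Rate on top 1: 0.2781. husked seeds: 0.555 > 0.2781 → include.
Rate on top 2: 0.3995. small seeds: 0.475 > 0.3995 → include.
Rate on top 3: 0.4618. medium seeds: 0.252 < 0.4618 → exclude; stop.
Optimal diet: forb seeds, husked seeds, small seeds — 3 of 4 types.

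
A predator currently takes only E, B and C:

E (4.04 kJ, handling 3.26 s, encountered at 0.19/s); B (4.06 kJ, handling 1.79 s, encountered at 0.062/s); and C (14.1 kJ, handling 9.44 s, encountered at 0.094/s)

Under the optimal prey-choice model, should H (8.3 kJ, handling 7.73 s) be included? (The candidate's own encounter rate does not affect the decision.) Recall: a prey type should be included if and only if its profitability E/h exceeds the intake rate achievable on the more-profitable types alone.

Yes

On E, B and C alone, R = ΣλE/(1+Σλh) = 2.345/2.618 = 0.8957 kJ/s.
H: E/h = 8.3/7.73 = 1.074 kJ/s.
Since 1.074 > R, including H increases the long-run rate.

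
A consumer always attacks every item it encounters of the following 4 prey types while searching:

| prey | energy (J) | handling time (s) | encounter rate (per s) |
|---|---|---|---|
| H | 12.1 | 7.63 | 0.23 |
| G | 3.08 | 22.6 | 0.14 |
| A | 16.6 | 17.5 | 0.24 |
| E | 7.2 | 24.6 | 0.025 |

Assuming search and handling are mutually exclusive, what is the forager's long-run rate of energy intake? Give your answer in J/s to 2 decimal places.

Energy encountered per unit search time: 0.23×12.1 + 0.14×3.08 + 0.24×16.6 + 0.025×7.2 = 7.378 J/s.
Handling time per unit search time: 0.23×7.63 + 0.14×22.6 + 0.24×17.5 + 0.025×24.6 = 9.734.
Rate = 7.378/(1 + 9.734) = 0.6874 J/s.

0.69 J/s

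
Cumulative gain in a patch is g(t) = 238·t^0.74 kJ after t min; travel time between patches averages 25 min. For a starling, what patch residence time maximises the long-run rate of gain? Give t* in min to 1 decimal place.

71.2 min

Maximise g(t)/(T+t): set derivative to zero → g'(t)(T+t) = g(t).
g'(t) = 0.74·238·t^-0.26. Setting 0.74·238·t^-0.26 = 238·t^0.74/(25+t) gives 0.74(25+t) = t, so 0.26·t = 0.74×25.
t* = 0.74×25/0.26 = 71.15 min.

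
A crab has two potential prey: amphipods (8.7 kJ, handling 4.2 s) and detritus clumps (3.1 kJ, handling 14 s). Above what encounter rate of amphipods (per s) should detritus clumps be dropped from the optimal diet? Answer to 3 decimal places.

Drop detritus clumps once their profitability E₂/h₂ falls below the rate achievable on amphipods alone: E₂/h₂ = λE₁/(1 + λh₁).
Solve for λ: λE₁h₂ = E₂(1 + λh₁) → λ(E₁h₂ − E₂h₁) = E₂ → λ = E₂/(E₁h₂ − E₂h₁).
λ = 3.1/(8.7×14 − 3.1×4.2) = 3.1/108.8 = 0.0285 per s.

0.028 per s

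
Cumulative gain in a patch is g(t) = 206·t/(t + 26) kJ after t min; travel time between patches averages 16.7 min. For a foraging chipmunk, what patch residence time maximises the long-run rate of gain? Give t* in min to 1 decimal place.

Maximise g(t)/(T+t): set derivative to zero → g'(t)(T+t) = g(t).
g'(t) = 206·26/(t + 26)². Setting 206·26/(t+26)² = 206t/[(t+26)(16.7+t)] gives 26(16.7+t) = t(t+26), so t² = 26×16.7 = 434.2.
t* = √434.2 = 20.84 min.

20.8 min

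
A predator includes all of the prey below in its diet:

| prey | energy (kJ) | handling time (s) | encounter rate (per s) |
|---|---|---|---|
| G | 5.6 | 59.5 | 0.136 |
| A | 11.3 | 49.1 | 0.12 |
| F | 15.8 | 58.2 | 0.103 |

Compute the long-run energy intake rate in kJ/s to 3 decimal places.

Energy encountered per unit search time: 0.136×5.6 + 0.12×11.3 + 0.103×15.8 = 3.745 kJ/s.
Handling time per unit search time: 0.136×59.5 + 0.12×49.1 + 0.103×58.2 = 19.98.
Rate = 3.745/(1 + 19.98) = 0.1785 kJ/s.

0.179 kJ/s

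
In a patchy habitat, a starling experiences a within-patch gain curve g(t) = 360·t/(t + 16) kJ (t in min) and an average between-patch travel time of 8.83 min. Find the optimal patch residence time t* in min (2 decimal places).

By the marginal value theorem, leave when the instantaneous gain rate g'(t) equals the habitat-wide average g(t)/(T + t).
g'(t) = 360·16/(t + 16)². Setting 360·16/(t+16)² = 360t/[(t+16)(8.83+t)] gives 16(8.83+t) = t(t+16), so t² = 16×8.83 = 141.3.
t* = √141.3 = 11.89 min.

11.89 min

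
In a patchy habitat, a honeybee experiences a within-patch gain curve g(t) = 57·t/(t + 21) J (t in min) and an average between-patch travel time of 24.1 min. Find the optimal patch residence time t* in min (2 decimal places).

22.50 min

By the marginal value theorem, leave when the instantaneous gain rate g'(t) equals the habitat-wide average g(t)/(T + t).
g'(t) = 57·21/(t + 21)². Setting 57·21/(t+21)² = 57t/[(t+21)(24.1+t)] gives 21(24.1+t) = t(t+21), so t² = 21×24.1 = 506.1.
t* = √506.1 = 22.5 min.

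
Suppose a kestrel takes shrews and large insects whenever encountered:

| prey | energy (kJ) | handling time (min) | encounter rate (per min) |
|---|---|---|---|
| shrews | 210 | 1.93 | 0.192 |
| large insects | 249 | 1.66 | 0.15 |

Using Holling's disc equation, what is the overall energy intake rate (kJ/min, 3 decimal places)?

R = Σλ_iE_i / (1 + Σλ_ih_i)
Numerator: 0.192×210 + 0.15×249 = 77.67
Denominator: 1 + 0.192×1.93 + 0.15×1.66 = 1.62
R = 77.67/1.62 = 47.96 kJ/min

47.957 kJ/min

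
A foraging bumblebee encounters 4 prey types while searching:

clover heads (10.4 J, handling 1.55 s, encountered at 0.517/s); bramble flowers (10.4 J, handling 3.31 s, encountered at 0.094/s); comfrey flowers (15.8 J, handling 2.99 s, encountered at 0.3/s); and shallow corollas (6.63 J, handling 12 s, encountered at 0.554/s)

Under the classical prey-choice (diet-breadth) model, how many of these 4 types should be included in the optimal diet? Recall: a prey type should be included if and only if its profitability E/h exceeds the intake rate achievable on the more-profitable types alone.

2

Profitabilities (E/h, J/s): clover heads 6.71, comfrey flowers 5.28, bramble flowers 3.14, shallow corollas 0.552. Add prey in this order while the next type's profitability exceeds the intake rate on those already taken.
Rate on top 1: 2.985. comfrey flowers: 5.28 > 2.985 → include.
Rate on top 2: 3.749. bramble flowers: 3.14 < 3.749 → exclude; stop.
Optimal diet: clover heads, comfrey flowers — 2 of 4 types.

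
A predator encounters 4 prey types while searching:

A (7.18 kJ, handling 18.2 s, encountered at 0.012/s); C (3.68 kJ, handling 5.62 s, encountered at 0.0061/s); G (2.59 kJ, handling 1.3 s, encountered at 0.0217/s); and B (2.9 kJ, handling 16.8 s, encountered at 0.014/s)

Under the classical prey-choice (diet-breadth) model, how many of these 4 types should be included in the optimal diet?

E/h in descending order: G 1.99, C 0.655, A 0.395, B 0.173 kJ/s. The optimal diet is the largest prefix of this list for which every included type satisfies E_i/h_i > R on the types above it.
Rate on top 1: 0.05466. C: 0.655 > 0.05466 → include.
Rate on top 2: 0.07403. A: 0.395 > 0.07403 → include.
Rate on top 3: 0.1287. B: 0.173 > 0.1287 → include.
Optimal diet: G, C, A, B — 4 of 4 types.

4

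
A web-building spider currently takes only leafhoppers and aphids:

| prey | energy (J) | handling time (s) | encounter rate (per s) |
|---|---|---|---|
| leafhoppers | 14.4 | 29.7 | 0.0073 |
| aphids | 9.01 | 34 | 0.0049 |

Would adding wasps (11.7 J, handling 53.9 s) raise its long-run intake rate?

Yes

On leafhoppers and aphids alone, R = ΣλE/(1+Σλh) = 0.1493/1.383 = 0.1079 J/s.
Profitability of wasps: 11.7/53.9 = 0.2171 J/s.
Since 0.2171 > R, including wasps increases the long-run rate.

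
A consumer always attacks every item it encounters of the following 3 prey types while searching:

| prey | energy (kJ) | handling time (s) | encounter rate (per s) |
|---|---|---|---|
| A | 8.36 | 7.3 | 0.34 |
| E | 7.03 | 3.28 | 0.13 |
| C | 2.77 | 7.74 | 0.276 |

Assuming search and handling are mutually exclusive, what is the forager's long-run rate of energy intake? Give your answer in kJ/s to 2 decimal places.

0.75 kJ/s

R = Σλ_iE_i / (1 + Σλ_ih_i)
Numerator: 0.34×8.36 + 0.13×7.03 + 0.276×2.77 = 4.521
Denominator: 1 + 0.34×7.3 + 0.13×3.28 + 0.276×7.74 = 6.045
R = 4.521/6.045 = 0.7479 kJ/s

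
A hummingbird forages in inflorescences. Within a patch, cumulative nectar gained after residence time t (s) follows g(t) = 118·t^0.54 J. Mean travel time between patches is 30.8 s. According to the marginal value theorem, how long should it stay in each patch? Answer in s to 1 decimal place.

By the marginal value theorem, leave when the instantaneous gain rate g'(t) equals the habitat-wide average g(t)/(T + t).
g'(t) = 0.54·118·t^-0.46. Setting 0.54·118·t^-0.46 = 118·t^0.54/(30.8+t) gives 0.54(30.8+t) = t, so 0.46·t = 0.54×30.8.
t* = 0.54×30.8/0.46 = 36.16 s.

36.2 s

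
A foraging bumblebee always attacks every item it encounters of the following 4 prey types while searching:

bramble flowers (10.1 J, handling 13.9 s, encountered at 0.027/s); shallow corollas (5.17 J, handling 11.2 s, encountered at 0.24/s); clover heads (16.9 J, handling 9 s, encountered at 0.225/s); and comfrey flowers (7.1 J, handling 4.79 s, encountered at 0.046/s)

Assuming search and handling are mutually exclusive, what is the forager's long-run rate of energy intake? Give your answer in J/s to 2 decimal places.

Energy encountered per unit search time: 0.027×10.1 + 0.24×5.17 + 0.225×16.9 + 0.046×7.1 = 5.643 J/s.
Handling time per unit search time: 0.027×13.9 + 0.24×11.2 + 0.225×9 + 0.046×4.79 = 5.309.
Rate = 5.643/(1 + 5.309) = 0.8944 J/s.

0.89 J/s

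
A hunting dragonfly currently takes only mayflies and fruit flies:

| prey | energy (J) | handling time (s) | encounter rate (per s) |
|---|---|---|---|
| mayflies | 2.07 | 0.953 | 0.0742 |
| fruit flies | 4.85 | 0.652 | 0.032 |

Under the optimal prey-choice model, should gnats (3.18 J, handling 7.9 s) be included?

Yes

On mayflies and fruit flies alone, R = ΣλE/(1+Σλh) = 0.3088/1.092 = 0.2829 J/s.
Profitability of gnats: 3.18/7.9 = 0.4025 J/s.
0.4025 > 0.2829, so adding gnats raises the average — include it.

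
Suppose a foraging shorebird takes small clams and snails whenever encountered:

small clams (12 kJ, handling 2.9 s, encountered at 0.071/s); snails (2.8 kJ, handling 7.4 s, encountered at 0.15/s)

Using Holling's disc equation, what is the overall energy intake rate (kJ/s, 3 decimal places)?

0.549 kJ/s

Energy encountered per unit search time: 0.071×12 + 0.15×2.8 = 1.272 kJ/s.
Handling time per unit search time: 0.071×2.9 + 0.15×7.4 = 1.316.
Rate = 1.272/(1 + 1.316) = 0.5492 kJ/s.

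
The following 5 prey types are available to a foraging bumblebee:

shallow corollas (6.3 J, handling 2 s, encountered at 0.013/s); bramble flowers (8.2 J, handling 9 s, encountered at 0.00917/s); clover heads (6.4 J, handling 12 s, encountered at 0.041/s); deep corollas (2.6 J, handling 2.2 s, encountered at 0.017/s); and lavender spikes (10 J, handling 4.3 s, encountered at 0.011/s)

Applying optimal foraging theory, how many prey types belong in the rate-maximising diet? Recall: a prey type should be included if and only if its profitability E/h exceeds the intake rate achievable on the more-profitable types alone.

Profitabilities (E/h, J/s): shallow corollas 3.15, lavender spikes 2.33, deep corollas 1.18, bramble flowers 0.911, clover heads 0.533. Add prey in this order while the next type's profitability exceeds the intake rate on those already taken.
Rate on top 1: 0.07982. lavender spikes: 2.33 > 0.07982 → include.
Rate on top 2: 0.1788. deep corollas: 1.18 > 0.1788 → include.
Rate on top 3: 0.2126. bramble flowers: 0.911 > 0.2126 → include.
Rate on top 4: 0.2609. clover heads: 0.533 > 0.2609 → include.
Optimal diet: shallow corollas, lavender spikes, deep corollas, bramble flowers, clover heads — 5 of 5 types.

5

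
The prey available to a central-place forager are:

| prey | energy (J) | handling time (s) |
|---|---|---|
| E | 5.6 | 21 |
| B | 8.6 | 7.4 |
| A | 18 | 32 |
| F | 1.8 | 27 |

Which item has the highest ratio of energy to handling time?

B

In descending order of E/h:
B: 8.6/7.4 = 1.16 J/s
A: 18/32 = 0.562 J/s
E: 5.6/21 = 0.267 J/s
F: 1.8/27 = 0.0667 J/s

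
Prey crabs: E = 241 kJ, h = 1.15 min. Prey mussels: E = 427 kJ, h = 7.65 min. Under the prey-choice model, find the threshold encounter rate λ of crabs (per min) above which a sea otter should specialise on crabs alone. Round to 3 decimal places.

The zero-one rule: include mussels iff E₂/h₂ > λE₁/(1+λh₁). Equality gives the switch point.
λE₁h₂ = E₂ + λE₂h₁ ⇒ λ = E₂/(E₁h₂ − E₂h₁) = 427/(1844 − 491) = 0.3157 per min.

0.316 per min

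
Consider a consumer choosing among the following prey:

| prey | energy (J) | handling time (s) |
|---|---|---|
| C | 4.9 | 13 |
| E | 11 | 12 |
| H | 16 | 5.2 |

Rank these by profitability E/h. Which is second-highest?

Profitability E/h (J/s): C = 4.9/13 = 0.377, E = 11/12 = 0.917, H = 16/5.2 = 3.08.
Ranked: H > E > C.

E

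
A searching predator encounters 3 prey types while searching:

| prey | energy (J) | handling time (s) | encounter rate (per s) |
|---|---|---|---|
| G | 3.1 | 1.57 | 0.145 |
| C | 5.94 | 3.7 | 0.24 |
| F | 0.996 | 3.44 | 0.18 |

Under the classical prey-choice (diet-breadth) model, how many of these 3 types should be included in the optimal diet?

Rank by E/h (J/s): G 1.97, C 1.61, F 0.29. Include each in turn until the next type's E/h falls below the running intake rate.
Rate on top 1: 0.3661. C: 1.61 > 0.3661 → include.
Rate on top 2: 0.8863. F: 0.29 < 0.8863 → exclude; stop.
Optimal diet: G, C — 2 of 3 types.

2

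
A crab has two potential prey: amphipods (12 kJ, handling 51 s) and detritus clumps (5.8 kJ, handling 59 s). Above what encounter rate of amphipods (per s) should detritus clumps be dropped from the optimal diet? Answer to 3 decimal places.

Drop detritus clumps once their profitability E₂/h₂ falls below the rate achievable on amphipods alone: E₂/h₂ = λE₁/(1 + λh₁).
Solve for λ: λE₁h₂ = E₂(1 + λh₁) → λ(E₁h₂ − E₂h₁) = E₂ → λ = E₂/(E₁h₂ − E₂h₁).
λ = 5.8/(12×59 − 5.8×51) = 5.8/412.2 = 0.01407 per s.

0.014 per s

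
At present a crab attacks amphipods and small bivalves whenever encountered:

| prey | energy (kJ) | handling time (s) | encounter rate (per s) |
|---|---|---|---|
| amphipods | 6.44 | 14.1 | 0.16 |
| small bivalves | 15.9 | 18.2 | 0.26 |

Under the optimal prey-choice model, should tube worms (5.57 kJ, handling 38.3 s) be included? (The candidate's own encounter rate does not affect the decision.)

On amphipods and small bivalves alone, R = ΣλE/(1+Σλh) = 5.164/7.988 = 0.6465 kJ/s.
Profitability of tube worms: 5.57/38.3 = 0.1454 kJ/s.
Since 0.1454 < R, time spent handling tube worms is better spent searching.

No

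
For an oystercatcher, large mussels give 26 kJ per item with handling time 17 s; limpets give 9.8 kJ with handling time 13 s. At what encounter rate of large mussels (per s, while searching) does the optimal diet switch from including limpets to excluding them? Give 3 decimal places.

The zero-one rule: include limpets iff E₂/h₂ > λE₁/(1+λh₁). Equality gives the switch point.
λE₁h₂ = E₂ + λE₂h₁ ⇒ λ = E₂/(E₁h₂ − E₂h₁) = 9.8/(338 − 166.6) = 0.05718 per s.

0.057 per s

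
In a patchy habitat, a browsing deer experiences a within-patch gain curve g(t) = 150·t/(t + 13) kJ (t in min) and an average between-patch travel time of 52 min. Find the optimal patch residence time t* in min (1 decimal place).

26.0 min

Optimal t* satisfies g'(t*) = g(t*)/(T + t*).
g'(t) = 150·13/(t + 13)². Setting 150·13/(t+13)² = 150t/[(t+13)(52+t)] gives 13(52+t) = t(t+13), so t² = 13×52 = 676.
t* = √676 = 26 min.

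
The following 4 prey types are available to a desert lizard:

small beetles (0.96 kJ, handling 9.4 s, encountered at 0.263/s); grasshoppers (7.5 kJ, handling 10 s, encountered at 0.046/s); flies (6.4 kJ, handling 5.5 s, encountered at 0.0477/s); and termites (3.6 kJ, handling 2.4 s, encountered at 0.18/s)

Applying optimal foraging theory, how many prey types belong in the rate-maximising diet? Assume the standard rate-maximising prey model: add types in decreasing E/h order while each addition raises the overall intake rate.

E/h in descending order: termites 1.5, flies 1.16, grasshoppers 0.75, small beetles 0.102 kJ/s. The optimal diet is the largest prefix of this list for which every included type satisfies E_i/h_i > R on the types above it.
Rate on top 1: 0.4525. flies: 1.16 > 0.4525 → include.
Rate on top 2: 0.5626. grasshoppers: 0.75 > 0.5626 → include.
Rate on top 3: 0.6026. small beetles: 0.102 < 0.6026 → exclude; stop.
Optimal diet: termites, flies, grasshoppers — 3 of 4 types.

3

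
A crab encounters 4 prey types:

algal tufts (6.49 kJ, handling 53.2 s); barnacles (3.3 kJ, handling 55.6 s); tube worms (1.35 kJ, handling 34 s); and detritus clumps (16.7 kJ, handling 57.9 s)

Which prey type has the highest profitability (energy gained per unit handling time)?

detritus clumps

Profitability E/h (kJ/s): algal tufts = 6.49/53.2 = 0.122, barnacles = 3.3/55.6 = 0.0594, tube worms = 1.35/34 = 0.0397, detritus clumps = 16.7/57.9 = 0.288.
Ranked: detritus clumps > algal tufts > barnacles > tube worms.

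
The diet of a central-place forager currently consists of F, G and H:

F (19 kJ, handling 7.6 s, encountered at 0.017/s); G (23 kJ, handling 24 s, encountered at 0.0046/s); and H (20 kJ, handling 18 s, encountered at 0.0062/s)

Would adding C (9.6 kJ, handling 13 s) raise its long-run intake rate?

Current rate: (0.017×19 + 0.0046×23 + 0.0062×20)/(1 + 0.017×7.6 + 0.0046×24 + 0.0062×18) = 0.4091 kJ/s.
Profitability of C: 9.6/13 = 0.7385 kJ/s.
Since 0.7385 > R, including C increases the long-run rate.

Yes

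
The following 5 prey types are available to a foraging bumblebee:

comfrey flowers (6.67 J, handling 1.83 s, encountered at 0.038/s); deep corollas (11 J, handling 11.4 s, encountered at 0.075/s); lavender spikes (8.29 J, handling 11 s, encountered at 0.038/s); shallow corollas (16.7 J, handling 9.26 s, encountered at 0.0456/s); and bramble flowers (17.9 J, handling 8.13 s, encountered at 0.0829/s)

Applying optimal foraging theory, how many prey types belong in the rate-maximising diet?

Profitabilities (E/h, J/s): comfrey flowers 3.64, bramble flowers 2.2, shallow corollas 1.8, deep corollas 0.965, lavender spikes 0.754. Add prey in this order while the next type's profitability exceeds the intake rate on those already taken.
Rate on top 1: 0.237. bramble flowers: 2.2 > 0.237 → include.
Rate on top 2: 0.9965. shallow corollas: 1.8 > 0.9965 → include.
Rate on top 3: 1.154. deep corollas: 0.965 < 1.154 → exclude; stop.
Optimal diet: comfrey flowers, bramble flowers, shallow corollas — 3 of 5 types.

3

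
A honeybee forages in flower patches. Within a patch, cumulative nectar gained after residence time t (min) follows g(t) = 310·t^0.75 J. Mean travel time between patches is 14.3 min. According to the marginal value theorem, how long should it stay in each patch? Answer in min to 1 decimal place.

Maximise g(t)/(T+t): set derivative to zero → g'(t)(T+t) = g(t).
g'(t) = 0.75·310·t^-0.25. Setting 0.75·310·t^-0.25 = 310·t^0.75/(14.3+t) gives 0.75(14.3+t) = t, so 0.25·t = 0.75×14.3.
t* = 0.75×14.3/0.25 = 42.9 min.

42.9 min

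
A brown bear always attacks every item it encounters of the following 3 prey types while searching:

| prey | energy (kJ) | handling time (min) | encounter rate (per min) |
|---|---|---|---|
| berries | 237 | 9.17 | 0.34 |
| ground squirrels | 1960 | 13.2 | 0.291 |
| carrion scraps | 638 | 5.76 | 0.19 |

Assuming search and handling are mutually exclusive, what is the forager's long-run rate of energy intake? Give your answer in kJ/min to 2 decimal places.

R = (0.34×237 + 0.291×1960 + 0.19×638) / (1 + 0.34×9.17 + 0.291×13.2 + 0.19×5.76) = 772.2/9.053 = 85.29 kJ/min.

85.29 kJ/min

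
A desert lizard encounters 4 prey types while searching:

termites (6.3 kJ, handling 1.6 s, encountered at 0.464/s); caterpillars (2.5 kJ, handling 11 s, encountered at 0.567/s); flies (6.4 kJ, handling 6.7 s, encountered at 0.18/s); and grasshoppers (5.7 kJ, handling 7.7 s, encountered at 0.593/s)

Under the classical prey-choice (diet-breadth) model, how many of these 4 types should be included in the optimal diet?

E/h in descending order: termites 3.94, flies 0.955, grasshoppers 0.74, caterpillars 0.227 kJ/s. The optimal diet is the largest prefix of this list for which every included type satisfies E_i/h_i > R on the types above it.
Rate on top 1: 1.678. flies: 0.955 < 1.678 → exclude; stop.
Optimal diet: termites — 1 of 4 types.

1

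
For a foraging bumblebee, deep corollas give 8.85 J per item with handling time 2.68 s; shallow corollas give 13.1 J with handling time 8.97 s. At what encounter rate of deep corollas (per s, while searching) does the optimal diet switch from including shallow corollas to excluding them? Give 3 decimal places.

0.296 per s

At the threshold, the rate on deep corollas alone equals the profitability of shallow corollas: λ·8.85/(1 + λ·2.68) = 13.1/8.97 = 1.46.
Rearranging, λ(8.85 − 1.46×2.68) = 1.46, so λ = 1.46/4.936 = 0.2959 per s.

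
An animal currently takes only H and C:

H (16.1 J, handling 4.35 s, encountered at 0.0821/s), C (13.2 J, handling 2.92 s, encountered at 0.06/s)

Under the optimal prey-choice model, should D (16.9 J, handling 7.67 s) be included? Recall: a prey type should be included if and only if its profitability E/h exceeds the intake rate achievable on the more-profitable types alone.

Yes

On H and C alone, R = ΣλE/(1+Σλh) = 2.114/1.532 = 1.379 J/s.
D: E/h = 16.9/7.67 = 2.203 J/s.
2.203 > 1.379, so adding D raises the average — include it.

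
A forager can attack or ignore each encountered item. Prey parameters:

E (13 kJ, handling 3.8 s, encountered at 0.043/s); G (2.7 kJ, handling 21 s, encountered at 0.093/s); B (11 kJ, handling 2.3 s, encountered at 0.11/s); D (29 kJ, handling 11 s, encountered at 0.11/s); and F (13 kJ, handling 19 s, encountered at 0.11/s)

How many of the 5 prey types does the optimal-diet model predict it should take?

Rank by E/h (kJ/s): B 4.78, E 3.42, D 2.64, F 0.684, G 0.129. Include each in turn until the next type's E/h falls below the running intake rate.
Rate on top 1: 0.9657. E: 3.42 > 0.9657 → include.
Rate on top 2: 1.249. D: 2.64 > 1.249 → include.
Rate on top 3: 1.888. F: 0.684 < 1.888 → exclude; stop.
Optimal diet: B, E, D — 3 of 5 types.

3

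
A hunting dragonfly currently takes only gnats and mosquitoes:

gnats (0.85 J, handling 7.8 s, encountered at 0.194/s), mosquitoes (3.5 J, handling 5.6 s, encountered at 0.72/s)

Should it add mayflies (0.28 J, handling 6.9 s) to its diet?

Current rate: (0.194×0.85 + 0.72×3.5)/(1 + 0.194×7.8 + 0.72×5.6) = 0.4102 J/s.
mayflies: E/h = 0.28/6.9 = 0.04058 J/s.
0.04058 < 0.4102, so adding mayflies would lower the average — exclude it.

No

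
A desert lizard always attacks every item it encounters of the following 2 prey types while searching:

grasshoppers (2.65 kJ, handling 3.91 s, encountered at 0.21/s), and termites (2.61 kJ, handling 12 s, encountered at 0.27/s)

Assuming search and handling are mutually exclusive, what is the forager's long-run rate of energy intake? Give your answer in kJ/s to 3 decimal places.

0.249 kJ/s

R = (0.21×2.65 + 0.27×2.61) / (1 + 0.21×3.91 + 0.27×12) = 1.261/5.061 = 0.2492 kJ/s.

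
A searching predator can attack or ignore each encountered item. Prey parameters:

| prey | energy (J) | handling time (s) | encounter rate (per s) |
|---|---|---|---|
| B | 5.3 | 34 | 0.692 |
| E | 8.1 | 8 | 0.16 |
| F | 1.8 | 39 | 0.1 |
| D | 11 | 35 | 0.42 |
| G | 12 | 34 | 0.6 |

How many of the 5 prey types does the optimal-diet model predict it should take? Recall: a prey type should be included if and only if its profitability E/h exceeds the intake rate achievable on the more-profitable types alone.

1

Profitabilities (E/h, J/s): E 1.01, G 0.353, D 0.314, B 0.156, F 0.0462. Add prey in this order while the next type's profitability exceeds the intake rate on those already taken.
Rate on top 1: 0.5684. G: 0.353 < 0.5684 → exclude; stop.
Optimal diet: E — 1 of 5 types.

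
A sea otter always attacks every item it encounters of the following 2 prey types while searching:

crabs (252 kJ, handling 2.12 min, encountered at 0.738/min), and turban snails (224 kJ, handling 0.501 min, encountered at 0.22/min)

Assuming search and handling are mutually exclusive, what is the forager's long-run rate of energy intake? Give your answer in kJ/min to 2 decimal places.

Energy encountered per unit search time: 0.738×252 + 0.22×224 = 235.3 kJ/min.
Handling time per unit search time: 0.738×2.12 + 0.22×0.501 = 1.675.
Rate = 235.3/(1 + 1.675) = 87.95 kJ/min.

87.95 kJ/min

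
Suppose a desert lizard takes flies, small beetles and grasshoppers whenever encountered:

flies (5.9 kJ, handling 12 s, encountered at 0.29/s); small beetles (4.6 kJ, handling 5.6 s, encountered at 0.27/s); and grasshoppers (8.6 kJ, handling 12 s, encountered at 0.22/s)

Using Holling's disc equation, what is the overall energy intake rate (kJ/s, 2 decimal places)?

Energy encountered per unit search time: 0.29×5.9 + 0.27×4.6 + 0.22×8.6 = 4.845 kJ/s.
Handling time per unit search time: 0.29×12 + 0.27×5.6 + 0.22×12 = 7.632.
Rate = 4.845/(1 + 7.632) = 0.5613 kJ/s.

0.56 kJ/s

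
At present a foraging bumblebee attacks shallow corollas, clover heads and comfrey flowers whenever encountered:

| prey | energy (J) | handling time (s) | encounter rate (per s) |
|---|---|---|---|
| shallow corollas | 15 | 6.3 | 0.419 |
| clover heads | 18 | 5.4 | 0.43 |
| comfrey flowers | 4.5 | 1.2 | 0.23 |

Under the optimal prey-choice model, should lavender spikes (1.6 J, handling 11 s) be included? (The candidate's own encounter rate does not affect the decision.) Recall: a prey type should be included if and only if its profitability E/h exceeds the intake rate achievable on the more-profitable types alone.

On shallow corollas, clover heads and comfrey flowers alone, R = ΣλE/(1+Σλh) = 15.06/6.238 = 2.414 J/s.
lavender spikes: E/h = 1.6/11 = 0.1455 J/s.
Since 0.1455 < R, time spent handling lavender spikes is better spent searching.

No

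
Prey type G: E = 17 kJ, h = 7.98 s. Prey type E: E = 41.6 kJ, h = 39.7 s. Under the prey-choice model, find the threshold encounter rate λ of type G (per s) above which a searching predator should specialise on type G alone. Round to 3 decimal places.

Drop type E once their profitability E₂/h₂ falls below the rate achievable on type G alone: E₂/h₂ = λE₁/(1 + λh₁).
Solve for λ: λE₁h₂ = E₂(1 + λh₁) → λ(E₁h₂ − E₂h₁) = E₂ → λ = E₂/(E₁h₂ − E₂h₁).
λ = 41.6/(17×39.7 − 41.6×7.98) = 41.6/342.9 = 0.1213 per s.

0.121 per s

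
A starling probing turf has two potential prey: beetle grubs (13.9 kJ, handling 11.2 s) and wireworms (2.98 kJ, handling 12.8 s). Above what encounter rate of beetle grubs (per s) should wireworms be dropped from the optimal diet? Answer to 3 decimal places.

0.021 per s

At the threshold, the rate on beetle grubs alone equals the profitability of wireworms: λ·13.9/(1 + λ·11.2) = 2.98/12.8 = 0.2328.
Rearranging, λ(13.9 − 0.2328×11.2) = 0.2328, so λ = 0.2328/11.29 = 0.02062 per s.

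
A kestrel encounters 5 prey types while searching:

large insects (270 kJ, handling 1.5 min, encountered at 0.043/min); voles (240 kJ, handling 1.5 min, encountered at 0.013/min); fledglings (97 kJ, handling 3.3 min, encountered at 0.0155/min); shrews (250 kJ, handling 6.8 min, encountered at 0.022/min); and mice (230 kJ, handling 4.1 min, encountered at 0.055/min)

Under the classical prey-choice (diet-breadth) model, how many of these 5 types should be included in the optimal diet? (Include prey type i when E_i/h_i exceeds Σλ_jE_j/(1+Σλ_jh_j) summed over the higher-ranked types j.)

5

E/h in descending order: large insects 180, voles 160, mice 56.1, shrews 36.8, fledglings 29.4 kJ/min. The optimal diet is the largest prefix of this list for which every included type satisfies E_i/h_i > R on the types above it.
Rate on top 1: 10.91. voles: 160 > 10.91 → include.
Rate on top 2: 13.59. mice: 56.1 > 13.59 → include.
Rate on top 3: 20.91. shrews: 36.8 > 20.91 → include.
Rate on top 4: 22.53. fledglings: 29.4 > 22.53 → include.
Optimal diet: large insects, voles, mice, shrews, fledglings — 5 of 5 types.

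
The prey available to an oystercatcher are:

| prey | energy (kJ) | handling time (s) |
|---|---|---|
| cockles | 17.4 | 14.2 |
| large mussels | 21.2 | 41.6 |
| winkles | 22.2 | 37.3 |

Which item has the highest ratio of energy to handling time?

cockles

Profitability E/h (kJ/s): cockles = 17.4/14.2 = 1.23, large mussels = 21.2/41.6 = 0.51, winkles = 22.2/37.3 = 0.595.
Ranked: cockles > winkles > large mussels.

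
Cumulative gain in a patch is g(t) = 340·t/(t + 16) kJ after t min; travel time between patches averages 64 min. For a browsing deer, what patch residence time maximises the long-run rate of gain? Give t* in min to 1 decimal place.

Optimal t* satisfies g'(t*) = g(t*)/(T + t*).
g'(t) = 340·16/(t + 16)². Setting 340·16/(t+16)² = 340t/[(t+16)(64+t)] gives 16(64+t) = t(t+16), so t² = 16×64 = 1024.
t* = √1024 = 32 min.

32.0 min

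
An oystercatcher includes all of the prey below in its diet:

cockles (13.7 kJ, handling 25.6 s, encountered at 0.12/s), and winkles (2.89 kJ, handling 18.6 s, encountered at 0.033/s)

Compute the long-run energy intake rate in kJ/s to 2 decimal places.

0.37 kJ/s

R = (0.12×13.7 + 0.033×2.89) / (1 + 0.12×25.6 + 0.033×18.6) = 1.739/4.686 = 0.3712 kJ/s.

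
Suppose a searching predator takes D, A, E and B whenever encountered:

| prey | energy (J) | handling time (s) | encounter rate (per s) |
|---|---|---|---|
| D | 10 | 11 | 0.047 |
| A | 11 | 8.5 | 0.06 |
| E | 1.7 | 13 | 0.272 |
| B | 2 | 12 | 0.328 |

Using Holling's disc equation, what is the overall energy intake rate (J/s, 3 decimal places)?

Energy encountered per unit search time: 0.047×10 + 0.06×11 + 0.272×1.7 + 0.328×2 = 2.248 J/s.
Handling time per unit search time: 0.047×11 + 0.06×8.5 + 0.272×13 + 0.328×12 = 8.499.
Rate = 2.248/(1 + 8.499) = 0.2367 J/s.

0.237 J/s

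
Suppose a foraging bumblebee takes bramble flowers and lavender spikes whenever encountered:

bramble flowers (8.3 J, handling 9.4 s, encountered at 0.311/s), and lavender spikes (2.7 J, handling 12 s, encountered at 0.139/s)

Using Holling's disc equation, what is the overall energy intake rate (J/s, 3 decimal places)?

0.529 J/s

R = (0.311×8.3 + 0.139×2.7) / (1 + 0.311×9.4 + 0.139×12) = 2.957/5.591 = 0.5288 J/s.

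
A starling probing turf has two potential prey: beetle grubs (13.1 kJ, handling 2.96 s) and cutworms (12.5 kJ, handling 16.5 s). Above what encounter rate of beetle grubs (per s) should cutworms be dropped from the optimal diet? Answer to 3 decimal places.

At the threshold, the rate on beetle grubs alone equals the profitability of cutworms: λ·13.1/(1 + λ·2.96) = 12.5/16.5 = 0.7576.
Rearranging, λ(13.1 − 0.7576×2.96) = 0.7576, so λ = 0.7576/10.86 = 0.06977 per s.

0.070 per s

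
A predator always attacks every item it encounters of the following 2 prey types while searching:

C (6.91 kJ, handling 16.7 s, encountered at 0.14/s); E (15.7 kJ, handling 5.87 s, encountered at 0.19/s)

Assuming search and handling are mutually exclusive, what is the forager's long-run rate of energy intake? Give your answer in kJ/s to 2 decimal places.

0.89 kJ/s

R = (0.14×6.91 + 0.19×15.7) / (1 + 0.14×16.7 + 0.19×5.87) = 3.95/4.453 = 0.8871 kJ/s.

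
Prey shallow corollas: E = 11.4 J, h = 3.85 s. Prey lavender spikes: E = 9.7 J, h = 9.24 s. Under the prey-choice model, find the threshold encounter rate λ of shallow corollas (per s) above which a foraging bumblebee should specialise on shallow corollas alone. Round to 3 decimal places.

Drop lavender spikes once their profitability E₂/h₂ falls below the rate achievable on shallow corollas alone: E₂/h₂ = λE₁/(1 + λh₁).
Solve for λ: λE₁h₂ = E₂(1 + λh₁) → λ(E₁h₂ − E₂h₁) = E₂ → λ = E₂/(E₁h₂ − E₂h₁).
λ = 9.7/(11.4×9.24 − 9.7×3.85) = 9.7/67.99 = 0.1427 per s.

0.143 per s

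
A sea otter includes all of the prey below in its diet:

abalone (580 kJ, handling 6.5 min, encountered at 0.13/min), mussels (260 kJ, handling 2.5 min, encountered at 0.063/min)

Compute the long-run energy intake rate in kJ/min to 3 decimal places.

Energy encountered per unit search time: 0.13×580 + 0.063×260 = 91.78 kJ/min.
Handling time per unit search time: 0.13×6.5 + 0.063×2.5 = 1.002.
Rate = 91.78/(1 + 1.002) = 45.83 kJ/min.

45.833 kJ/min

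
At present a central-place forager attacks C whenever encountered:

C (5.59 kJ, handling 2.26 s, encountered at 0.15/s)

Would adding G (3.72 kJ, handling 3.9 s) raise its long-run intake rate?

Yes

Current rate: (0.15×5.59)/(1 + 0.15×2.26) = 0.6262 kJ/s.
G: E/h = 3.72/3.9 = 0.9538 kJ/s.
Since 0.9538 > R, including G increases the long-run rate.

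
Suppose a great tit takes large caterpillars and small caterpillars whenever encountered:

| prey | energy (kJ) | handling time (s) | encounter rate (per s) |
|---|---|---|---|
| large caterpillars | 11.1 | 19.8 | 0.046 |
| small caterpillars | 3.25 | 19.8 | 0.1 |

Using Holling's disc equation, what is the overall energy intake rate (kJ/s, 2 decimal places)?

0.21 kJ/s

Energy encountered per unit search time: 0.046×11.1 + 0.1×3.25 = 0.8356 kJ/s.
Handling time per unit search time: 0.046×19.8 + 0.1×19.8 = 2.891.
Rate = 0.8356/(1 + 2.891) = 0.2148 kJ/s.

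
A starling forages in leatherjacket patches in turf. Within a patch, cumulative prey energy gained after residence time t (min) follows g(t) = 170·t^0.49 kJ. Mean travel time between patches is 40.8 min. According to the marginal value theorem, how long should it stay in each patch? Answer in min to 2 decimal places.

39.20 min

Maximise g(t)/(T+t): set derivative to zero → g'(t)(T+t) = g(t).
g'(t) = 0.49·170·t^-0.51. Setting 0.49·170·t^-0.51 = 170·t^0.49/(40.8+t) gives 0.49(40.8+t) = t, so 0.51·t = 0.49×40.8.
t* = 0.49×40.8/0.51 = 39.2 min.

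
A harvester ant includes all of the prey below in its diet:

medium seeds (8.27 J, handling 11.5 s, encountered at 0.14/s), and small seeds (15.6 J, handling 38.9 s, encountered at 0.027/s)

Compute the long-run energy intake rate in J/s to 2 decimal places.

0.43 J/s

R = (0.14×8.27 + 0.027×15.6) / (1 + 0.14×11.5 + 0.027×38.9) = 1.579/3.66 = 0.4314 J/s.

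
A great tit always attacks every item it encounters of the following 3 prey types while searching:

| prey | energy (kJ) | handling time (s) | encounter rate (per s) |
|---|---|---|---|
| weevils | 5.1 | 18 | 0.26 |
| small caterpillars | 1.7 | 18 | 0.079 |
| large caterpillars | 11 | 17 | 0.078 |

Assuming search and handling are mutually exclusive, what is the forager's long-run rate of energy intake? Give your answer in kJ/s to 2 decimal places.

R = Σλ_iE_i / (1 + Σλ_ih_i)
Numerator: 0.26×5.1 + 0.079×1.7 + 0.078×11 = 2.318
Denominator: 1 + 0.26×18 + 0.079×18 + 0.078×17 = 8.428
R = 2.318/8.428 = 0.2751 kJ/s

0.28 kJ/s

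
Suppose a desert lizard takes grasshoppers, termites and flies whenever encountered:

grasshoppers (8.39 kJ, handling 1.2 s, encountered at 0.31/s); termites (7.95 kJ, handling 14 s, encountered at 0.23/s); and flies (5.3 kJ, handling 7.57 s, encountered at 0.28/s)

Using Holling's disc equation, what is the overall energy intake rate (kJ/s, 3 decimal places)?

0.881 kJ/s

R = Σλ_iE_i / (1 + Σλ_ih_i)
Numerator: 0.31×8.39 + 0.23×7.95 + 0.28×5.3 = 5.913
Denominator: 1 + 0.31×1.2 + 0.23×14 + 0.28×7.57 = 6.712
R = 5.913/6.712 = 0.8811 kJ/s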